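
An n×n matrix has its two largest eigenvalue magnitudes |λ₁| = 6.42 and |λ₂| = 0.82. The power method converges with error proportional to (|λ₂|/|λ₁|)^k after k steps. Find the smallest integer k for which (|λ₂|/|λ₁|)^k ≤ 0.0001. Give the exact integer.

5

|λ₂/λ₁| = 0.82/6.42 = 0.12773
Need k ≥ ln(0.0001) / ln(0.12773) = -9.2103 / -2.0579 ≈ 4.476
Smallest integer k satisfying the bound: 5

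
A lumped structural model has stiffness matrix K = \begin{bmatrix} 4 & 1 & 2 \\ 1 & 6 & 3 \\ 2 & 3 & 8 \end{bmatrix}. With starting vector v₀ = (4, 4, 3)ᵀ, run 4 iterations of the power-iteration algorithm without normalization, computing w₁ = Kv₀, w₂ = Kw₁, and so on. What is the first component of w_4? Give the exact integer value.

24794

w1 = Kv₀ = (26, 37, 44)
w2 = Kw1 = (229, 380, 515)
w3 = Kw2 = (2326, 4054, 5718)
w4 = Kw3 = (24794, 43804, 62558)
The requested component of w4 is 24794.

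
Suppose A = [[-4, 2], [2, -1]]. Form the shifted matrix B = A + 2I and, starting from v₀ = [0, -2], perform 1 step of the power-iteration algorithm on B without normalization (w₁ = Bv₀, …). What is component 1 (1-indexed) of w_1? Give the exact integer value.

-4

B = A + 2I has rows (-2, 2); (2, 1)
w1 = Bv₀ = ((-2)·0 + 2·(-2); 2·0 + 1·(-2)) = (-4, -2)
Requested component of w1: -4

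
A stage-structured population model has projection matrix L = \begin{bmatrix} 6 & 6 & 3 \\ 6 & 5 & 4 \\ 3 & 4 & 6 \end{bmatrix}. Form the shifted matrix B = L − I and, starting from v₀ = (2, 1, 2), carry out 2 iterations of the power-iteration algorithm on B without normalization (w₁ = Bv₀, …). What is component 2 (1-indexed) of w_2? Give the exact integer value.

B = L − I has rows (5, 6, 3); (6, 4, 4); (3, 4, 5)
w1 = Bv₀ = (5·2 + 6·1 + 3·2; 6·2 + 4·1 + 4·2; 3·2 + 4·1 + 5·2) = (22, 24, 20)
w2 = Bw1 = (5·22 + 6·24 + 3·20; 6·22 + 4·24 + 4·20; 3·22 + 4·24 + 5·20) = (314, 308, 262)
Requested component of w2: 308

308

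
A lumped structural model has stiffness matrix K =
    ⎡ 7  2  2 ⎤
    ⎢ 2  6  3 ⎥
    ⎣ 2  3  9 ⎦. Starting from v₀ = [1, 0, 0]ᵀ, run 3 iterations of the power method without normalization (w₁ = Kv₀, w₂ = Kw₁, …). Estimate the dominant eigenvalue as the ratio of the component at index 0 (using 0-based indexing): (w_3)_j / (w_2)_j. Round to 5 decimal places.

w1 = Kv₀ = (7, 2, 2)
w2 = Kw1 = (57, 32, 38)
w3 = Kw2 = (539, 420, 552)
Ratio at component: 539 / 57 = 9.45614

λ ≈ 9.45614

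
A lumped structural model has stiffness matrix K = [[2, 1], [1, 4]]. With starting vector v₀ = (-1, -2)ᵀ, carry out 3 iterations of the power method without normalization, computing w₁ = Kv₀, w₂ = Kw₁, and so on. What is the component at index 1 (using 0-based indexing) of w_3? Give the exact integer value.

w1 = Kv₀ = (2·(-1) + 1·(-2); 1·(-1) + 4·(-2)) = (-4, -9)
w2 = Kw1 = (2·(-4) + 1·(-9); 1·(-4) + 4·(-9)) = (-17, -40)
w3 = Kw2 = (-74, -177)
The requested component of w3 is -177.

-177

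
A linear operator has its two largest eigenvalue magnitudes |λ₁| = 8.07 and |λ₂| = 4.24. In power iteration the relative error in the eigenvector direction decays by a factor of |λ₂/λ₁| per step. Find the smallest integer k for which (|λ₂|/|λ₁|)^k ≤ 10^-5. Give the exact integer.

|λ₂/λ₁| = 4.24/8.07 = 0.52540
Need k ≥ ln(10^-5) / ln(0.52540) = -11.5129 / -0.6436 ≈ 17.889
Smallest integer k satisfying the bound: 18

18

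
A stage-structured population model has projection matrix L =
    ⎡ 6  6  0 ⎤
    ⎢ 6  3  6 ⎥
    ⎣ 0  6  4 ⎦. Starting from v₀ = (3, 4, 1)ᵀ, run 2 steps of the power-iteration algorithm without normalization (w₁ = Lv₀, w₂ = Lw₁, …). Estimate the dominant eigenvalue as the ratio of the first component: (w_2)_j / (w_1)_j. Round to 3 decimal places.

w1 = Lv₀ = (42, 36, 28)
w2 = Lw1 = (468, 528, 328)
Ratio at component: 468 / 42 = 11.143

λ ≈ 11.143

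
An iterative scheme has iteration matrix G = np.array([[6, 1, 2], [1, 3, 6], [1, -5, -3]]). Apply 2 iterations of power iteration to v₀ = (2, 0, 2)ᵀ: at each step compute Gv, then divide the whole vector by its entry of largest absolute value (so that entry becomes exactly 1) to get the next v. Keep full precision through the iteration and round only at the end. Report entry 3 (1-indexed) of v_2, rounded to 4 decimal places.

-0.4118

Gv0 = (16.00000, 14.00000, -4.00000); divide by 16.00000 → v1 = (1.00000, 0.87500, -0.25000)
Gv1 = (6.37500, 2.12500, -2.62500); divide by 6.37500 → v2 = (1.00000, 0.33333, -0.41176)
Requested entry of v2: -42/102 = -0.4118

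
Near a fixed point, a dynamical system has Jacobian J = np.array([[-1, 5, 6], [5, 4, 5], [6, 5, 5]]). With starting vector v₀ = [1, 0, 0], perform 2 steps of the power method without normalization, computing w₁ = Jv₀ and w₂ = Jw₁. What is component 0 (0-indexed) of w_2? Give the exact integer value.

62

w1 = Jv₀ = ((-1)·1 + 5·0 + 6·0; 5·1 + 4·0 + 5·0; 6·1 + 5·0 + 5·0) = (-1, 5, 6)
w2 = Jw1 = ((-1)·(-1) + 5·5 + 6·6; 5·(-1) + 4·5 + 5·6; 6·(-1) + 5·5 + 5·6) = (62, 45, 49)
The requested component of w2 is 62.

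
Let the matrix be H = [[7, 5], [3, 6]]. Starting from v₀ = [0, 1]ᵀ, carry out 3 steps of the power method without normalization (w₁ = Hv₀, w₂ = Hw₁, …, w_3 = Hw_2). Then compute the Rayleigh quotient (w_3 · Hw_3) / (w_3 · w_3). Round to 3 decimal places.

w1 = Hv₀ = (5, 6)
w2 = Hw1 = (65, 51)
w3 = Hw2 = (710, 501)
Hw3 = (7475, 5136)
w3·Hw3 = 710·7475 + 501·5136 = 7880386; w3·w3 = 710·710 + 501·501 = 755101
λ ≈ 7880386/755101 = 10.436

10.436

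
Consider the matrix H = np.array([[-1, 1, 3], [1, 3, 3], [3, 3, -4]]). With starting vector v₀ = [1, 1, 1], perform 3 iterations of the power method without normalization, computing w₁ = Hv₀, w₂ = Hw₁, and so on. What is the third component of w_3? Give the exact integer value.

32

w1 = Hv₀ = ((-1)·1 + 1·1 + 3·1; 1·1 + 3·1 + 3·1; 3·1 + 3·1 + (-4)·1) = (3, 7, 2)
w2 = Hw1 = ((-1)·3 + 1·7 + 3·2; 1·3 + 3·7 + 3·2; 3·3 + 3·7 + (-4)·2) = (10, 30, 22)
w3 = Hw2 = (86, 166, 32)
The requested component of w3 is 32.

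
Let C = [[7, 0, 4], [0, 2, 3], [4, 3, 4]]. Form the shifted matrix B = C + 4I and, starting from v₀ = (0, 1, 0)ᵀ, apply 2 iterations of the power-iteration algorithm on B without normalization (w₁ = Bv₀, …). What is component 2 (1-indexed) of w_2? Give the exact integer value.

45

B = C + 4I has rows (11, 0, 4); (0, 6, 3); (4, 3, 8)
w1 = Bv₀ = (0, 6, 3)
w2 = Bw1 = (12, 45, 42)
Requested component of w2: 45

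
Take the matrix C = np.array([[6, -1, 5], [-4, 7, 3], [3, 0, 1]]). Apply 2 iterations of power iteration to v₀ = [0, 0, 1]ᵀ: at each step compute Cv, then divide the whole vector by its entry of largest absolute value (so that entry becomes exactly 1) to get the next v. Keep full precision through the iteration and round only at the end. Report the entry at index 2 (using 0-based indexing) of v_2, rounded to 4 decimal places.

Cv0 = (5.00000, 3.00000, 1.00000); divide by 5.00000 → v1 = (1.00000, 0.60000, 0.20000)
Cv1 = (6.40000, 0.80000, 3.20000); divide by 6.40000 → v2 = (1.00000, 0.12500, 0.50000)
Requested entry of v2: 16/32 = 0.5000

0.5000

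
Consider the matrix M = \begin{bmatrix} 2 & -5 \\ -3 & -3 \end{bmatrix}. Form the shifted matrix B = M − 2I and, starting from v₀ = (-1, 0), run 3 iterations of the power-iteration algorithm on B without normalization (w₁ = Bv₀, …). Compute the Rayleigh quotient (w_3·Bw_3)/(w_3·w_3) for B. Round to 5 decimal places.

-7.19101

B = M − 2I has rows (0, -5); (-3, -5)
w1 = Bv₀ = (0·(-1) + (-5)·0; (-3)·(-1) + (-5)·0) = (0, 3)
w2 = Bw1 = (0·0 + (-5)·3; (-3)·0 + (-5)·3) = (-15, -15)
w3 = Bw2 = (75, 120)
Bw3 = (-600, -825)
w3·Bw3 = -144000; w3·w3 = 20025; μ ≈ -144000/20025 = -7.19101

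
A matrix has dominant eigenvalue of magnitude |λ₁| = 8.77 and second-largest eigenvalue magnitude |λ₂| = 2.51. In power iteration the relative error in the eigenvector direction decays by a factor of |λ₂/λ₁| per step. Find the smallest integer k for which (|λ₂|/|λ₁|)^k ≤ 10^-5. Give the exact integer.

10

|λ₂/λ₁| = 2.51/8.77 = 0.28620
Need k ≥ ln(10^-5) / ln(0.28620) = -11.5129 / -1.2511 ≈ 9.203
Smallest integer k satisfying the bound: 10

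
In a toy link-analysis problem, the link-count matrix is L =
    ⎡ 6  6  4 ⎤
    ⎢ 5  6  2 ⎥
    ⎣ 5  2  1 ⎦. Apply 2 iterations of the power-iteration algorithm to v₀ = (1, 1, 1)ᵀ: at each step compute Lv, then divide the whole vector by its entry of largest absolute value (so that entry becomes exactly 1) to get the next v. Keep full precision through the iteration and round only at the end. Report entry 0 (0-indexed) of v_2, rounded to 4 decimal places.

Lv0 = (16.00000, 13.00000, 8.00000); divide by 16.00000 → v1 = (1.00000, 0.81250, 0.50000)
Lv1 = (12.87500, 10.87500, 7.12500); divide by 12.87500 → v2 = (1.00000, 0.84466, 0.55340)
Requested entry of v2: 206/206 = 1.0000

1.0000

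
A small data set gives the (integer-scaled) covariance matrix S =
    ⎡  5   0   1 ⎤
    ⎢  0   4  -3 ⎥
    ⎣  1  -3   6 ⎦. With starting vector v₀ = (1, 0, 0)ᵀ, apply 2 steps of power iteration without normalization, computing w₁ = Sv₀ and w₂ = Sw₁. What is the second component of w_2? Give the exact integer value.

-3

w1 = Sv₀ = (5·1 + 0·0 + 1·0; 0·1 + 4·0 + (-3)·0; 1·1 + (-3)·0 + 6·0) = (5, 0, 1)
w2 = Sw1 = (5·5 + 0·0 + 1·1; 0·5 + 4·0 + (-3)·1; 1·5 + (-3)·0 + 6·1) = (26, -3, 11)
The requested component of w2 is -3.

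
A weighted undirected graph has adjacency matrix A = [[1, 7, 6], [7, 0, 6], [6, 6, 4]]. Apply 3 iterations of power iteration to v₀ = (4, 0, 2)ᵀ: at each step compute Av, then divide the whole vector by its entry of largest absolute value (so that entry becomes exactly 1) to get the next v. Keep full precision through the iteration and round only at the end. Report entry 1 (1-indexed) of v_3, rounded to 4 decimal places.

0.8172

Av0 = (16.00000, 40.00000, 32.00000); divide by 40.00000 → v1 = (0.40000, 1.00000, 0.80000)
Av1 = (12.20000, 7.60000, 11.60000); divide by 12.20000 → v2 = (1.00000, 0.62295, 0.95082)
Av2 = (11.06557, 12.70492, 13.54098); divide by 13.54098 → v3 = (0.81719, 0.93826, 1.00000)
Requested entry of v3: 5400/6608 = 0.8172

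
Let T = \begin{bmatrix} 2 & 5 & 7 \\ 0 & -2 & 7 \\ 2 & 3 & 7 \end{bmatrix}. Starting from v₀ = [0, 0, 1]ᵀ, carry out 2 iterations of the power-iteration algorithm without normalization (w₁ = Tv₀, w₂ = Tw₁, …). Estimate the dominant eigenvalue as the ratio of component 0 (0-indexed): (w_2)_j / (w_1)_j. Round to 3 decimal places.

λ ≈ 14.000

w1 = Tv₀ = (7, 7, 7)
w2 = Tw1 = (98, 35, 84)
Ratio at component: 98 / 7 = 14.000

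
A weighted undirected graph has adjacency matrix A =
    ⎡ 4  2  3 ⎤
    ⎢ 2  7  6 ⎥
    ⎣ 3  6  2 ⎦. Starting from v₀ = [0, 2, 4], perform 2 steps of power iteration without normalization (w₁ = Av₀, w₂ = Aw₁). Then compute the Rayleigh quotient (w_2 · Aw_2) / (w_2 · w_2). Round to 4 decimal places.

w1 = Av₀ = (16, 38, 20)
w2 = Aw1 = (200, 418, 316)
Aw2 = (2584, 5222, 3740)
w2·Aw2 = 200·2584 + 418·5222 + 316·3740 = 3881436; w2·w2 = 200·200 + 418·418 + 316·316 = 314580
λ ≈ 3881436/314580 = 12.3385

12.3385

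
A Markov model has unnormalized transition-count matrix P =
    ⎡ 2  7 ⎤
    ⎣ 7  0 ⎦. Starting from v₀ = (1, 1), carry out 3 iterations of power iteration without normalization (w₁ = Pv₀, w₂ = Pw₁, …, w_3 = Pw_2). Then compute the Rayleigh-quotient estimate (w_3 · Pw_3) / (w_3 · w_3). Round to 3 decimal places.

λ ≈ 8.058

w1 = Pv₀ = (2·1 + 7·1; 7·1 + 0·1) = (9, 7)
w2 = Pw1 = (2·9 + 7·7; 7·9 + 0·7) = (67, 63)
w3 = Pw2 = (575, 469)
Pw3 = (4433, 4025)
w3·Pw3 = 575·4433 + 469·4025 = 4436700; w3·w3 = 575·575 + 469·469 = 550586
λ ≈ 4436700/550586 = 8.058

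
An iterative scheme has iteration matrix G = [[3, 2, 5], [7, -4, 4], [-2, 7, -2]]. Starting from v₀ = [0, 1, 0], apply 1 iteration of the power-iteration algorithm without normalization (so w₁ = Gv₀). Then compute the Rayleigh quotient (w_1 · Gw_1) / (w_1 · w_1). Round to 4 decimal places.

w1 = Gv₀ = (3·0 + 2·1 + 5·0; 7·0 + (-4)·1 + 4·0; (-2)·0 + 7·1 + (-2)·0) = (2, -4, 7)
Gw1 = (33, 58, -46)
w1·Gw1 = 2·33 + (-4)·58 + 7·(-46) = -488; w1·w1 = 2·2 + (-4)·(-4) + 7·7 = 69
λ ≈ -488/69 = -7.0725

-7.0725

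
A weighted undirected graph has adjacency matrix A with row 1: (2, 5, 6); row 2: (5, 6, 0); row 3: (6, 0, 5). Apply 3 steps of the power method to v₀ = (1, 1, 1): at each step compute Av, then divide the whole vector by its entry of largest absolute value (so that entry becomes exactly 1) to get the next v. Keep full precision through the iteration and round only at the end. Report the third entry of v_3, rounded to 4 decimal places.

Av0 = (13.00000, 11.00000, 11.00000); divide by 13.00000 → v1 = (1.00000, 0.84615, 0.84615)
Av1 = (11.30769, 10.07692, 10.23077); divide by 11.30769 → v2 = (1.00000, 0.89116, 0.90476)
Av2 = (11.88435, 10.34694, 10.52381); divide by 11.88435 → v3 = (1.00000, 0.87064, 0.88552)
Requested entry of v3: 1547/1747 = 0.8855

0.8855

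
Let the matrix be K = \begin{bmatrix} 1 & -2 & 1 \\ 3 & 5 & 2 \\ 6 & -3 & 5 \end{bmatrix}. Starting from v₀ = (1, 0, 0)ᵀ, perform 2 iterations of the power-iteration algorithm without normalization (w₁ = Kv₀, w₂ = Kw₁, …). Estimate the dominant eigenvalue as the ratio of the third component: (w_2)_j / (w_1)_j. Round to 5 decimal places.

w1 = Kv₀ = (1·1 + (-2)·0 + 1·0; 3·1 + 5·0 + 2·0; 6·1 + (-3)·0 + 5·0) = (1, 3, 6)
w2 = Kw1 = (1·1 + (-2)·3 + 1·6; 3·1 + 5·3 + 2·6; 6·1 + (-3)·3 + 5·6) = (1, 30, 27)
Ratio at component: 27 / 6 = 4.50000

λ ≈ 4.50000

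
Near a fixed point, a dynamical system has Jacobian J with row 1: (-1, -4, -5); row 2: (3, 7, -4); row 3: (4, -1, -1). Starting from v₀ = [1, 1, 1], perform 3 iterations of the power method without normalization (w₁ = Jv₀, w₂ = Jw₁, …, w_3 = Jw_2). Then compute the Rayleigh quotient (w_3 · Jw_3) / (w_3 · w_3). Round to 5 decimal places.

w1 = Jv₀ = ((-1)·1 + (-4)·1 + (-5)·1; 3·1 + 7·1 + (-4)·1; 4·1 + (-1)·1 + (-1)·1) = (-10, 6, 2)
w2 = Jw1 = ((-1)·(-10) + (-4)·6 + (-5)·2; 3·(-10) + 7·6 + (-4)·2; 4·(-10) + (-1)·6 + (-1)·2) = (-24, 4, -48)
w3 = Jw2 = (248, 148, -52)
Jw3 = (-580, 1988, 896)
w3·Jw3 = 248·(-580) + 148·1988 + (-52)·896 = 103792; w3·w3 = 248·248 + 148·148 + (-52)·(-52) = 86112
λ ≈ 103792/86112 = 1.20531

λ ≈ 1.20531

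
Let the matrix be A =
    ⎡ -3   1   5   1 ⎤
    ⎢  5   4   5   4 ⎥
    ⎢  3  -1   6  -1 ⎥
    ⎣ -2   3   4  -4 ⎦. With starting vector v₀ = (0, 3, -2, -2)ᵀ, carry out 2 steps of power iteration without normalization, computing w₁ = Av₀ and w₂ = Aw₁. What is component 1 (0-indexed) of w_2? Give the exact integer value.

w1 = Av₀ = (-9, -6, -13, 9)
w2 = Aw1 = (-35, -98, -108, -88)
The requested component of w2 is -98.

-98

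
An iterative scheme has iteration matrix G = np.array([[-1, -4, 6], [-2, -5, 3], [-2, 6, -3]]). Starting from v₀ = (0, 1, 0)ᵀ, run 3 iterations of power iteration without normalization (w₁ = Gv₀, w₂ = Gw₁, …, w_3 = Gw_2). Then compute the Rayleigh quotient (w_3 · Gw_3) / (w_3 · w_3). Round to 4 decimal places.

-8.8363

w1 = Gv₀ = ((-1)·0 + (-4)·1 + 6·0; (-2)·0 + (-5)·1 + 3·0; (-2)·0 + 6·1 + (-3)·0) = (-4, -5, 6)
w2 = Gw1 = ((-1)·(-4) + (-4)·(-5) + 6·6; (-2)·(-4) + (-5)·(-5) + 3·6; (-2)·(-4) + 6·(-5) + (-3)·6) = (60, 51, -40)
w3 = Gw2 = (-504, -495, 306)
Gw3 = (4320, 4401, -2880)
w3·Gw3 = (-504)·4320 + (-495)·4401 + 306·(-2880) = -5237055; w3·w3 = (-504)·(-504) + (-495)·(-495) + 306·306 = 592677
λ ≈ -5237055/592677 = -8.8363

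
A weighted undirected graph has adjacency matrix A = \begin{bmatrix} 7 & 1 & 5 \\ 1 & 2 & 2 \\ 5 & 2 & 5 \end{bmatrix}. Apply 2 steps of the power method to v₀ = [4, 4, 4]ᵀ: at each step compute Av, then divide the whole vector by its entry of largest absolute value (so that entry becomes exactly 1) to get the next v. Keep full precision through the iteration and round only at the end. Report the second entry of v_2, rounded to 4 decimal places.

0.3013

Av0 = (52.00000, 20.00000, 48.00000); divide by 52.00000 → v1 = (1.00000, 0.38462, 0.92308)
Av1 = (12.00000, 3.61538, 10.38462); divide by 12.00000 → v2 = (1.00000, 0.30128, 0.86538)
Requested entry of v2: 188/624 = 0.3013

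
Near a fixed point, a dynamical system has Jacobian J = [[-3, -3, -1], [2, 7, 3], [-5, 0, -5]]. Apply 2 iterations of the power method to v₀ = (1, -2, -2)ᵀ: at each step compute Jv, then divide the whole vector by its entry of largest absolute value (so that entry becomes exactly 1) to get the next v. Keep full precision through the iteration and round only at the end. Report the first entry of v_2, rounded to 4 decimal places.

Jv0 = (5.00000, -18.00000, 5.00000); divide by -18.00000 → v1 = (-0.27778, 1.00000, -0.27778)
Jv1 = (-1.88889, 5.61111, 2.77778); divide by 5.61111 → v2 = (-0.33663, 1.00000, 0.49505)
Requested entry of v2: 34/-101 = -0.3366

-0.3366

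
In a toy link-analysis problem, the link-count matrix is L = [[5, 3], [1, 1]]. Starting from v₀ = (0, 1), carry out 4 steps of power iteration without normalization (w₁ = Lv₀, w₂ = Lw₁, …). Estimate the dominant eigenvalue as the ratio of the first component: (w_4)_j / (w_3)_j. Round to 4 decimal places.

w1 = Lv₀ = (5·0 + 3·1; 1·0 + 1·1) = (3, 1)
w2 = Lw1 = (5·3 + 3·1; 1·3 + 1·1) = (18, 4)
w3 = Lw2 = (102, 22)
w4 = Lw3 = (576, 124)
Ratio at component: 576 / 102 = 5.6471

5.6471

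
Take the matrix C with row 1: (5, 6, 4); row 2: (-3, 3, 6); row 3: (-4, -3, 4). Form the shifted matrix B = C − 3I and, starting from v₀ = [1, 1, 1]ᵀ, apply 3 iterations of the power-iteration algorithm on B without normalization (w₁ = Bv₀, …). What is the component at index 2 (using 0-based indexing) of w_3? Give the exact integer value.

B = C − 3I has rows (2, 6, 4); (-3, 0, 6); (-4, -3, 1)
w1 = Bv₀ = (2·1 + 6·1 + 4·1; (-3)·1 + 0·1 + 6·1; (-4)·1 + (-3)·1 + 1·1) = (12, 3, -6)
w2 = Bw1 = (2·12 + 6·3 + 4·(-6); (-3)·12 + 0·3 + 6·(-6); (-4)·12 + (-3)·3 + 1·(-6)) = (18, -72, -63)
w3 = Bw2 = (-648, -432, 81)
Requested component of w3: 81

81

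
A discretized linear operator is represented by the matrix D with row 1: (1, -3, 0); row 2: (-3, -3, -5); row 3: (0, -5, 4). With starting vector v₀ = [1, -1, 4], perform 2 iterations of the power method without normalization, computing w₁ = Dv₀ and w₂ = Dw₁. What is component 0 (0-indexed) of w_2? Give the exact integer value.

64

w1 = Dv₀ = (4, -20, 21)
w2 = Dw1 = (64, -57, 184)
The requested component of w2 is 64.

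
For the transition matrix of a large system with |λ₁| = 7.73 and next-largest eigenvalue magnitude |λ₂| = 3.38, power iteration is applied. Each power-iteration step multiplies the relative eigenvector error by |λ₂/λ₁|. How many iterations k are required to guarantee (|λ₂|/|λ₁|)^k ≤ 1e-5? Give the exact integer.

|λ₂/λ₁| = 3.38/7.73 = 0.43726
Need k ≥ ln(1e-5) / ln(0.43726) = -11.5129 / -0.8272 ≈ 13.917
Smallest integer k satisfying the bound: 14

14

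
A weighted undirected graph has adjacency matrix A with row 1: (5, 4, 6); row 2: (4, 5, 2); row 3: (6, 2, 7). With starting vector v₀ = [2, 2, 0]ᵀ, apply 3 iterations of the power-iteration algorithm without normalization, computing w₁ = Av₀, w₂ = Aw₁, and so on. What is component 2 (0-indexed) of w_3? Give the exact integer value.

3728

w1 = Av₀ = (5·2 + 4·2 + 6·0; 4·2 + 5·2 + 2·0; 6·2 + 2·2 + 7·0) = (18, 18, 16)
w2 = Aw1 = (5·18 + 4·18 + 6·16; 4·18 + 5·18 + 2·16; 6·18 + 2·18 + 7·16) = (258, 194, 256)
w3 = Aw2 = (3602, 2514, 3728)
The requested component of w3 is 3728.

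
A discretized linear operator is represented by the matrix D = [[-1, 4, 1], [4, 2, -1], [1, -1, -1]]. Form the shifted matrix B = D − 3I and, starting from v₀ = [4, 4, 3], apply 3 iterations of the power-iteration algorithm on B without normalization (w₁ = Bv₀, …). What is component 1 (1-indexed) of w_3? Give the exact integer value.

B = D − 3I has rows (-4, 4, 1); (4, -1, -1); (1, -1, -4)
w1 = Bv₀ = ((-4)·4 + 4·4 + 1·3; 4·4 + (-1)·4 + (-1)·3; 1·4 + (-1)·4 + (-4)·3) = (3, 9, -12)
w2 = Bw1 = ((-4)·3 + 4·9 + 1·(-12); 4·3 + (-1)·9 + (-1)·(-12); 1·3 + (-1)·9 + (-4)·(-12)) = (12, 15, 42)
w3 = Bw2 = (54, -9, -171)
Requested component of w3: 54

54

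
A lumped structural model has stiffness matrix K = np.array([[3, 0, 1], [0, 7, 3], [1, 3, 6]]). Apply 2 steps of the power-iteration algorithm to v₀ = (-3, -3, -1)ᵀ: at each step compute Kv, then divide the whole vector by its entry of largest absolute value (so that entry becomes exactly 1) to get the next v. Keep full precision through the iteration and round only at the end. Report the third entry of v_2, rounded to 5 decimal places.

0.85586

Kv0 = (-10.000000, -24.000000, -18.000000); divide by -24.000000 → v1 = (0.416667, 1.000000, 0.750000)
Kv1 = (2.000000, 9.250000, 7.916667); divide by 9.250000 → v2 = (0.216216, 1.000000, 0.855856)
Requested entry of v2: -190/-222 = 0.85586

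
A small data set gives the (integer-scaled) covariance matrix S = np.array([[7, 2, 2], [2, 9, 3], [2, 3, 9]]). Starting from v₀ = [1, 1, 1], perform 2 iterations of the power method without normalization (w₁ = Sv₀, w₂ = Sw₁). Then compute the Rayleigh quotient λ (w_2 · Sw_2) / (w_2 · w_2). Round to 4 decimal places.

w1 = Sv₀ = (11, 14, 14)
w2 = Sw1 = (133, 190, 190)
Sw2 = (1691, 2546, 2546)
w2·Sw2 = 133·1691 + 190·2546 + 190·2546 = 1192383; w2·w2 = 133·133 + 190·190 + 190·190 = 89889
λ ≈ 1192383/89889 = 13.2651

13.2651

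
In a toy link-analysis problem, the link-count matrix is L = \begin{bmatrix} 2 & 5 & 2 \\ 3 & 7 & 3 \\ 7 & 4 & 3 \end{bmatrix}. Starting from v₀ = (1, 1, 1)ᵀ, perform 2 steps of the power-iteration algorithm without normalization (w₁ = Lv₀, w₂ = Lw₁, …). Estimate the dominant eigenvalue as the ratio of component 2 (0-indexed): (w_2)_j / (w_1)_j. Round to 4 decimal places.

11.2143

w1 = Lv₀ = (2·1 + 5·1 + 2·1; 3·1 + 7·1 + 3·1; 7·1 + 4·1 + 3·1) = (9, 13, 14)
w2 = Lw1 = (2·9 + 5·13 + 2·14; 3·9 + 7·13 + 3·14; 7·9 + 4·13 + 3·14) = (111, 160, 157)
Ratio at component: 157 / 14 = 11.2143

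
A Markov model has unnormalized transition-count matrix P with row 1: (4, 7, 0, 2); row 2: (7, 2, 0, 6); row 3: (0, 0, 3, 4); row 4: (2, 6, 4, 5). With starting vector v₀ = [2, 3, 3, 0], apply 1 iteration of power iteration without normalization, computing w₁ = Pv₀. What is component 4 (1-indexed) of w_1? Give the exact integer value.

34

w1 = Pv₀ = (4·2 + 7·3 + 0·3 + 2·0; 7·2 + 2·3 + 0·3 + 6·0; 0·2 + 0·3 + 3·3 + 4·0; 2·2 + 6·3 + 4·3 + 5·0) = (29, 20, 9, 34)
The requested component of w1 is 34.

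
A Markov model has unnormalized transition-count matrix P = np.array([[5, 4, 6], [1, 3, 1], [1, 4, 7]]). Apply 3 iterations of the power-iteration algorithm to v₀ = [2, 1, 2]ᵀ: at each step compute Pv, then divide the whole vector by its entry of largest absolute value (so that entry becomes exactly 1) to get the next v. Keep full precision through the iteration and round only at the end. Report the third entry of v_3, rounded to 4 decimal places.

0.6747

Pv0 = (26.00000, 7.00000, 20.00000); divide by 26.00000 → v1 = (1.00000, 0.26923, 0.76923)
Pv1 = (10.69231, 2.57692, 7.46154); divide by 10.69231 → v2 = (1.00000, 0.24101, 0.69784)
Pv2 = (10.15108, 2.42086, 6.84892); divide by 10.15108 → v3 = (1.00000, 0.23848, 0.67470)
Requested entry of v3: 1904/2822 = 0.6747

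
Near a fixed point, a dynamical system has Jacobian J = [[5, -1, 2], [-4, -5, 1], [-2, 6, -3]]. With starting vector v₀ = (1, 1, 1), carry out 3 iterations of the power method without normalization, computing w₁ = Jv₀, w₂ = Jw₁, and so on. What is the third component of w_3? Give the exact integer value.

w1 = Jv₀ = (5·1 + (-1)·1 + 2·1; (-4)·1 + (-5)·1 + 1·1; (-2)·1 + 6·1 + (-3)·1) = (6, -8, 1)
w2 = Jw1 = (5·6 + (-1)·(-8) + 2·1; (-4)·6 + (-5)·(-8) + 1·1; (-2)·6 + 6·(-8) + (-3)·1) = (40, 17, -63)
w3 = Jw2 = (57, -308, 211)
The requested component of w3 is 211.

211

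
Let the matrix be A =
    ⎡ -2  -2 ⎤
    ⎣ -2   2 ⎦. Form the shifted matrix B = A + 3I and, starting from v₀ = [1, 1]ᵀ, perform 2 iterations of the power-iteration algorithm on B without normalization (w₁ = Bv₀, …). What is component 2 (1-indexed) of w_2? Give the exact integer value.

B = A + 3I has rows (1, -2); (-2, 5)
w1 = Bv₀ = (1·1 + (-2)·1; (-2)·1 + 5·1) = (-1, 3)
w2 = Bw1 = (1·(-1) + (-2)·3; (-2)·(-1) + 5·3) = (-7, 17)
Requested component of w2: 17

17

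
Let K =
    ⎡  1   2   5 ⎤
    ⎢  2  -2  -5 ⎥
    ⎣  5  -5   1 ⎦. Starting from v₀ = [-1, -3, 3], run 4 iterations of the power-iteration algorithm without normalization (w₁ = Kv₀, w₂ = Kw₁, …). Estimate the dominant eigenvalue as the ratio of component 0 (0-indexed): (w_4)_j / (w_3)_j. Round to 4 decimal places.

λ ≈ 4.2067

w1 = Kv₀ = (8, -11, 13)
w2 = Kw1 = (51, -27, 108)
w3 = Kw2 = (537, -384, 498)
w4 = Kw3 = (2259, -648, 5103)
Ratio at component: 2259 / 537 = 4.2067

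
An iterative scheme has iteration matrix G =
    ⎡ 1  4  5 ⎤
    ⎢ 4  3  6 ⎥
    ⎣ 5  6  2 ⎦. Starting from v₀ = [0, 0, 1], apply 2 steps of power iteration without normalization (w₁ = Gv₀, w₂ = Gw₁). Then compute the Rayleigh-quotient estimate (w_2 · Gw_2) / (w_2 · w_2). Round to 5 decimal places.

11.81433

w1 = Gv₀ = (1·0 + 4·0 + 5·1; 4·0 + 3·0 + 6·1; 5·0 + 6·0 + 2·1) = (5, 6, 2)
w2 = Gw1 = (1·5 + 4·6 + 5·2; 4·5 + 3·6 + 6·2; 5·5 + 6·6 + 2·2) = (39, 50, 65)
Gw2 = (564, 696, 625)
w2·Gw2 = 39·564 + 50·696 + 65·625 = 97421; w2·w2 = 39·39 + 50·50 + 65·65 = 8246
λ ≈ 97421/8246 = 11.81433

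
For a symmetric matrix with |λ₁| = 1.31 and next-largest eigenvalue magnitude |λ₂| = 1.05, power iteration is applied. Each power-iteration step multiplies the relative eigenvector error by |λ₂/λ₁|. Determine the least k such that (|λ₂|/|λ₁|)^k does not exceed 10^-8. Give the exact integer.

84

|λ₂/λ₁| = 1.05/1.31 = 0.80153
Need k ≥ ln(10^-8) / ln(0.80153) = -18.4207 / -0.2212 ≈ 83.262
Smallest integer k satisfying the bound: 84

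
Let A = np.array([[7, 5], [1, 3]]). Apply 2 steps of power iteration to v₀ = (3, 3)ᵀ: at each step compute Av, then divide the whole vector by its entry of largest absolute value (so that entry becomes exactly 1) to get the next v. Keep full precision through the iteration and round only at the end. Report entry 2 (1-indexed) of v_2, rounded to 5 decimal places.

0.23077

Av0 = (36.000000, 12.000000); divide by 36.000000 → v1 = (1.000000, 0.333333)
Av1 = (8.666667, 2.000000); divide by 8.666667 → v2 = (1.000000, 0.230769)
Requested entry of v2: 72/312 = 0.23077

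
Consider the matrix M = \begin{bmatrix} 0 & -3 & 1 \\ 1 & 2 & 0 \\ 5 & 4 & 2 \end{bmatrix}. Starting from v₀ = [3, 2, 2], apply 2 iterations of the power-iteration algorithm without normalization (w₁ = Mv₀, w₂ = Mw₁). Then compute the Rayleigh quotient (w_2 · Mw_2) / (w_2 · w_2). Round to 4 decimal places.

3.1357

w1 = Mv₀ = (0·3 + (-3)·2 + 1·2; 1·3 + 2·2 + 0·2; 5·3 + 4·2 + 2·2) = (-4, 7, 27)
w2 = Mw1 = (0·(-4) + (-3)·7 + 1·27; 1·(-4) + 2·7 + 0·27; 5·(-4) + 4·7 + 2·27) = (6, 10, 62)
Mw2 = (32, 26, 194)
w2·Mw2 = 6·32 + 10·26 + 62·194 = 12480; w2·w2 = 6·6 + 10·10 + 62·62 = 3980
λ ≈ 12480/3980 = 3.1357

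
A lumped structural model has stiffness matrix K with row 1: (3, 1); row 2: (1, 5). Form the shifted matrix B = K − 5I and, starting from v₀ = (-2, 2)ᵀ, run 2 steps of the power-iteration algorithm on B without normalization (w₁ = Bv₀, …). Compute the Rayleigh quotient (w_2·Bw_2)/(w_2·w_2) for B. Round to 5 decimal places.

B = K − 5I has rows (-2, 1); (1, 0)
w1 = Bv₀ = (6, -2)
w2 = Bw1 = (-14, 6)
Bw2 = (34, -14)
w2·Bw2 = -560; w2·w2 = 232; μ ≈ -560/232 = -2.41379

-2.41379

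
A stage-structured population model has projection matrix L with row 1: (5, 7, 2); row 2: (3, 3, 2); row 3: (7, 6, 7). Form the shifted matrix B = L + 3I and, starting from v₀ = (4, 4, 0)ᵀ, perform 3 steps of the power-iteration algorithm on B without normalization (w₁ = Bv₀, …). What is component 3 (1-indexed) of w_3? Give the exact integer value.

B = L + 3I has rows (8, 7, 2); (3, 6, 2); (7, 6, 10)
w1 = Bv₀ = (8·4 + 7·4 + 2·0; 3·4 + 6·4 + 2·0; 7·4 + 6·4 + 10·0) = (60, 36, 52)
w2 = Bw1 = (8·60 + 7·36 + 2·52; 3·60 + 6·36 + 2·52; 7·60 + 6·36 + 10·52) = (836, 500, 1156)
w3 = Bw2 = (12500, 7820, 20412)
Requested component of w3: 20412

20412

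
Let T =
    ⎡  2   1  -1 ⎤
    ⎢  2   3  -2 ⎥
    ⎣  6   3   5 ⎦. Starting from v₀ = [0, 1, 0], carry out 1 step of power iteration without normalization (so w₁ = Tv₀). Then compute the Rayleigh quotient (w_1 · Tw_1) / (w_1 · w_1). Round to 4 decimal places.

w1 = Tv₀ = (2·0 + 1·1 + (-1)·0; 2·0 + 3·1 + (-2)·0; 6·0 + 3·1 + 5·0) = (1, 3, 3)
Tw1 = (2, 5, 30)
w1·Tw1 = 1·2 + 3·5 + 3·30 = 107; w1·w1 = 1·1 + 3·3 + 3·3 = 19
λ ≈ 107/19 = 5.6316

λ ≈ 5.6316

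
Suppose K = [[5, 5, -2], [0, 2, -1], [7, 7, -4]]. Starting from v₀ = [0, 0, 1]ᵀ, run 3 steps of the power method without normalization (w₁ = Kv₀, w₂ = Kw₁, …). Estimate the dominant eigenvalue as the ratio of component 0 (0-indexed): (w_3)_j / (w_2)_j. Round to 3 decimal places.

w1 = Kv₀ = (-2, -1, -4)
w2 = Kw1 = (-7, 2, -5)
w3 = Kw2 = (-15, 9, -15)
Ratio at component: -15 / -7 = 2.143

λ ≈ 2.143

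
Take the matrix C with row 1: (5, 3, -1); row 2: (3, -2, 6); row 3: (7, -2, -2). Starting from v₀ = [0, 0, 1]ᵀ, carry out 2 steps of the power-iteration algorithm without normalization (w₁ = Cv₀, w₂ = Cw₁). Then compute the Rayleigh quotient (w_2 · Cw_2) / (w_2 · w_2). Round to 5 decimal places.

-2.49618

w1 = Cv₀ = (5·0 + 3·0 + (-1)·1; 3·0 + (-2)·0 + 6·1; 7·0 + (-2)·0 + (-2)·1) = (-1, 6, -2)
w2 = Cw1 = (5·(-1) + 3·6 + (-1)·(-2); 3·(-1) + (-2)·6 + 6·(-2); 7·(-1) + (-2)·6 + (-2)·(-2)) = (15, -27, -15)
Cw2 = (9, 9, 189)
w2·Cw2 = 15·9 + (-27)·9 + (-15)·189 = -2943; w2·w2 = 15·15 + (-27)·(-27) + (-15)·(-15) = 1179
λ ≈ -2943/1179 = -2.49618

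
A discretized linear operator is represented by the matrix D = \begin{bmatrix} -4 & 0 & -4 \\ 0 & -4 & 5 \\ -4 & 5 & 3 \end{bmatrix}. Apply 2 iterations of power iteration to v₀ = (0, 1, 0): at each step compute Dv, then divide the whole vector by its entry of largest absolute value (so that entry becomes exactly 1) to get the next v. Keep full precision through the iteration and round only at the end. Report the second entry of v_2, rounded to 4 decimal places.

Dv0 = (0.00000, -4.00000, 5.00000); divide by 5.00000 → v1 = (0.00000, -0.80000, 1.00000)
Dv1 = (-4.00000, 8.20000, -1.00000); divide by 8.20000 → v2 = (-0.48780, 1.00000, -0.12195)
Requested entry of v2: 41/41 = 1.0000

1.0000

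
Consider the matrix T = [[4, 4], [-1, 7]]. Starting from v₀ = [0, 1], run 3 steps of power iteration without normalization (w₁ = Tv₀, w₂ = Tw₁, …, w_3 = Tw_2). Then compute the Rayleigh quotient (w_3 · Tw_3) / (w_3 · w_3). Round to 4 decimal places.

w1 = Tv₀ = (4, 7)
w2 = Tw1 = (44, 45)
w3 = Tw2 = (356, 271)
Tw3 = (2508, 1541)
w3·Tw3 = 356·2508 + 271·1541 = 1310459; w3·w3 = 356·356 + 271·271 = 200177
λ ≈ 1310459/200177 = 6.5465

6.5465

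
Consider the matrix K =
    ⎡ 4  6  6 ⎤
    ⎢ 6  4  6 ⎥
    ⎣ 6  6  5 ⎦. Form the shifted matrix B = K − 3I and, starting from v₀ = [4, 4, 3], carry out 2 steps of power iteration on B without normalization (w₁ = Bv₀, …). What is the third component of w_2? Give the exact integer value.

660

B = K − 3I has rows (1, 6, 6); (6, 1, 6); (6, 6, 2)
w1 = Bv₀ = (1·4 + 6·4 + 6·3; 6·4 + 1·4 + 6·3; 6·4 + 6·4 + 2·3) = (46, 46, 54)
w2 = Bw1 = (1·46 + 6·46 + 6·54; 6·46 + 1·46 + 6·54; 6·46 + 6·46 + 2·54) = (646, 646, 660)
Requested component of w2: 660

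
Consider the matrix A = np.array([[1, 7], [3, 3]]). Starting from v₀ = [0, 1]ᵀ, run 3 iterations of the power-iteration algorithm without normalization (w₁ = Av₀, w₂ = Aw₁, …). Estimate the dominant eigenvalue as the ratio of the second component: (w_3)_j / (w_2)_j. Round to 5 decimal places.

λ ≈ 5.80000

w1 = Av₀ = (1·0 + 7·1; 3·0 + 3·1) = (7, 3)
w2 = Aw1 = (1·7 + 7·3; 3·7 + 3·3) = (28, 30)
w3 = Aw2 = (238, 174)
Ratio at component: 174 / 30 = 5.80000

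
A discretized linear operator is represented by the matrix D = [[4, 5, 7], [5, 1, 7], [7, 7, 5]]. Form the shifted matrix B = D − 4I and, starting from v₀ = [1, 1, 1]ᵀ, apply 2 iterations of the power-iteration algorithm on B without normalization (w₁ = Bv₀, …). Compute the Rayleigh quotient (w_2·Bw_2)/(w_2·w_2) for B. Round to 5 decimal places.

μ ≈ 12.23367

B = D − 4I has rows (0, 5, 7); (5, -3, 7); (7, 7, 1)
w1 = Bv₀ = (12, 9, 15)
w2 = Bw1 = (150, 138, 162)
Bw2 = (1824, 1470, 2178)
w2·Bw2 = 829296; w2·w2 = 67788; μ ≈ 829296/67788 = 12.23367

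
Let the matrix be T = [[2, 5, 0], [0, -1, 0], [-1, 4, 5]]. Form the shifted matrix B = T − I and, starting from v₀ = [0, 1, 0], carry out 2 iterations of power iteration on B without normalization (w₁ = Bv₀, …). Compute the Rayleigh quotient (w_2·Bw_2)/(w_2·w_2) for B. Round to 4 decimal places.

-0.1600

B = T − I has rows (1, 5, 0); (0, -2, 0); (-1, 4, 4)
w1 = Bv₀ = (1·0 + 5·1 + 0·0; 0·0 + (-2)·1 + 0·0; (-1)·0 + 4·1 + 4·0) = (5, -2, 4)
w2 = Bw1 = (1·5 + 5·(-2) + 0·4; 0·5 + (-2)·(-2) + 0·4; (-1)·5 + 4·(-2) + 4·4) = (-5, 4, 3)
Bw2 = (15, -8, 33)
w2·Bw2 = -8; w2·w2 = 50; μ ≈ -8/50 = -0.1600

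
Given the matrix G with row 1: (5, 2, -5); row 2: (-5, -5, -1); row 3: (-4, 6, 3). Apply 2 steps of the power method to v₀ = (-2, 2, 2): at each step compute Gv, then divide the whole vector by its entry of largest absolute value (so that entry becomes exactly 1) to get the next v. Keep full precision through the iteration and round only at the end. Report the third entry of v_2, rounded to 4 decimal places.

-0.6075

Gv0 = (-16.00000, -2.00000, 26.00000); divide by 26.00000 → v1 = (-0.61538, -0.07692, 1.00000)
Gv1 = (-8.23077, 2.46154, 5.00000); divide by -8.23077 → v2 = (1.00000, -0.29907, -0.60748)
Requested entry of v2: 130/-214 = -0.6075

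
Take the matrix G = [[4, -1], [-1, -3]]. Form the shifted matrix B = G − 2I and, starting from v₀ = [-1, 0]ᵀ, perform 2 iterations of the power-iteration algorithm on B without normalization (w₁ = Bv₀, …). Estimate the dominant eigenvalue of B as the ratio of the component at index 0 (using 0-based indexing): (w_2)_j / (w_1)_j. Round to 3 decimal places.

μ ≈ 2.500

B = G − 2I has rows (2, -1); (-1, -5)
w1 = Bv₀ = (-2, 1)
w2 = Bw1 = (-5, -3)
Ratio: -5/-2 = 2.500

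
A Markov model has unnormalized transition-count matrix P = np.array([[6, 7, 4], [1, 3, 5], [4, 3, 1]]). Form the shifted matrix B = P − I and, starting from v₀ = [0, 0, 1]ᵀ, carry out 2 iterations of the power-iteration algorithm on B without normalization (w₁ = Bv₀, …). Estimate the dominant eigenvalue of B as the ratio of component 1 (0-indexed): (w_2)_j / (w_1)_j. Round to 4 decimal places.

2.8000

B = P − I has rows (5, 7, 4); (1, 2, 5); (4, 3, 0)
w1 = Bv₀ = (5·0 + 7·0 + 4·1; 1·0 + 2·0 + 5·1; 4·0 + 3·0 + 0·1) = (4, 5, 0)
w2 = Bw1 = (5·4 + 7·5 + 4·0; 1·4 + 2·5 + 5·0; 4·4 + 3·5 + 0·0) = (55, 14, 31)
Ratio: 14/5 = 2.8000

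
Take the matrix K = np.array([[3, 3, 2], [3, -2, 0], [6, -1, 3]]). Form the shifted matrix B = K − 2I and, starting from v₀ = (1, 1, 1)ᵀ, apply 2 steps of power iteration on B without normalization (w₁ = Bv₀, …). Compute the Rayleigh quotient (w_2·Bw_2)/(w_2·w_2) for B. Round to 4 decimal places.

B = K − 2I has rows (1, 3, 2); (3, -4, 0); (6, -1, 1)
w1 = Bv₀ = (1·1 + 3·1 + 2·1; 3·1 + (-4)·1 + 0·1; 6·1 + (-1)·1 + 1·1) = (6, -1, 6)
w2 = Bw1 = (1·6 + 3·(-1) + 2·6; 3·6 + (-4)·(-1) + 0·6; 6·6 + (-1)·(-1) + 1·6) = (15, 22, 43)
Bw2 = (167, -43, 111)
w2·Bw2 = 6332; w2·w2 = 2558; μ ≈ 6332/2558 = 2.4754

μ ≈ 2.4754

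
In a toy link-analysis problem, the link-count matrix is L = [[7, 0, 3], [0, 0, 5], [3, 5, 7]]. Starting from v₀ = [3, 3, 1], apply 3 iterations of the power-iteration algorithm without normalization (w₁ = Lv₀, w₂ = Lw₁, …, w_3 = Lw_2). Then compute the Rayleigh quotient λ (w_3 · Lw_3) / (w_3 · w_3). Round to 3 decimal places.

λ ≈ 11.295

w1 = Lv₀ = (24, 5, 31)
w2 = Lw1 = (261, 155, 314)
w3 = Lw2 = (2769, 1570, 3756)
Lw3 = (30651, 18780, 42449)
w3·Lw3 = 2769·30651 + 1570·18780 + 3756·42449 = 273795663; w3·w3 = 2769·2769 + 1570·1570 + 3756·3756 = 24239797
λ ≈ 273795663/24239797 = 11.295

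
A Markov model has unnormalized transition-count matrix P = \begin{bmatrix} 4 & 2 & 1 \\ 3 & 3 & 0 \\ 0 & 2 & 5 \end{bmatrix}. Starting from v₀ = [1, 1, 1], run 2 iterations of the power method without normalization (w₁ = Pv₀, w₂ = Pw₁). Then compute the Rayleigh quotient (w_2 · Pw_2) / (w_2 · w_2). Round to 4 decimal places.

λ ≈ 6.6483

w1 = Pv₀ = (4·1 + 2·1 + 1·1; 3·1 + 3·1 + 0·1; 0·1 + 2·1 + 5·1) = (7, 6, 7)
w2 = Pw1 = (4·7 + 2·6 + 1·7; 3·7 + 3·6 + 0·7; 0·7 + 2·6 + 5·7) = (47, 39, 47)
Pw2 = (313, 258, 313)
w2·Pw2 = 47·313 + 39·258 + 47·313 = 39484; w2·w2 = 47·47 + 39·39 + 47·47 = 5939
λ ≈ 39484/5939 = 6.6483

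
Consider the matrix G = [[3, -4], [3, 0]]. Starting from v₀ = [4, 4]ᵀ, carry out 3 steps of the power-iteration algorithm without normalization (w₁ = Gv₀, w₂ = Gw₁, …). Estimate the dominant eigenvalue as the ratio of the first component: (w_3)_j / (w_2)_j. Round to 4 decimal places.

λ ≈ 2.2000

w1 = Gv₀ = (3·4 + (-4)·4; 3·4 + 0·4) = (-4, 12)
w2 = Gw1 = (3·(-4) + (-4)·12; 3·(-4) + 0·12) = (-60, -12)
w3 = Gw2 = (-132, -180)
Ratio at component: -132 / -60 = 2.2000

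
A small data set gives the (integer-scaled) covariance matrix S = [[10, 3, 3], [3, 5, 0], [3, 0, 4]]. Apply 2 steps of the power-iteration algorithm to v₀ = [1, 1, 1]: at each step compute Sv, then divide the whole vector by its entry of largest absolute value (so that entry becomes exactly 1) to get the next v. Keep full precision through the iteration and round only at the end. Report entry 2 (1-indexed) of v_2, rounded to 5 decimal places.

Sv0 = (16.000000, 8.000000, 7.000000); divide by 16.000000 → v1 = (1.000000, 0.500000, 0.437500)
Sv1 = (12.812500, 5.500000, 4.750000); divide by 12.812500 → v2 = (1.000000, 0.429268, 0.370732)
Requested entry of v2: 88/205 = 0.42927

0.42927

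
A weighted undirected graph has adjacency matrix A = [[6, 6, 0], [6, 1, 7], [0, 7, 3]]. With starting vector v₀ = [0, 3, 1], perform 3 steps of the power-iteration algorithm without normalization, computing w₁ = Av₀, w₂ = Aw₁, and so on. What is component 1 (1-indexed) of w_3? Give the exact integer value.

w1 = Av₀ = (18, 10, 24)
w2 = Aw1 = (168, 286, 142)
w3 = Aw2 = (2724, 2288, 2428)
The requested component of w3 is 2724.

2724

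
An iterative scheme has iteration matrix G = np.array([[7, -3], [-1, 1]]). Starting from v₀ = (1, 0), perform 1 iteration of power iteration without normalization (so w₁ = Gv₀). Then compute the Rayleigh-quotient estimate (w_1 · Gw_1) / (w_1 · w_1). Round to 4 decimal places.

7.4400

w1 = Gv₀ = (7, -1)
Gw1 = (52, -8)
w1·Gw1 = 7·52 + (-1)·(-8) = 372; w1·w1 = 7·7 + (-1)·(-1) = 50
λ ≈ 372/50 = 7.4400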